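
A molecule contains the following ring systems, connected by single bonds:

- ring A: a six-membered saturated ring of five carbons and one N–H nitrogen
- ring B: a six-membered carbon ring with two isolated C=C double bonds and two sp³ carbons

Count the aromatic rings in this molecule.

Ring A has only sp³ atoms, so it is not fully conjugated — not aromatic (piperidine).
Ring B has two sp³ carbons, so it is not fully conjugated — not aromatic (1,4-cyclohexadiene).
No ring is aromatic. Total: 0.

0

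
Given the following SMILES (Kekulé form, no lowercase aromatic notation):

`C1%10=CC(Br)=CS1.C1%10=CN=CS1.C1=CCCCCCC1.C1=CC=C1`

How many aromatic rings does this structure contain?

The SMILES encodes a five-membered ring of four carbons and one sulfur, with two C=C double bonds; a five-membered ring with a sulfur at position 1 and a nitrogen at position 3 (in a C=N bond), with two double bonds; an eight-membered carbon ring with one C=C double bond; a four-membered carbon ring with two alternating C=C double bonds.
The 5-membered ring with one sulfur has a continuous p-orbital overlap around the ring; 2 ring double bonds (4 π electrons) plus a heteroatom lone pair (2) give 6 π electrons. Since 6 = 4n+2 (n=1), it is aromatic (thiophene).
The 5-membered ring with one sulfur and one =N– has a continuous p-orbital overlap around the ring; 2 ring double bonds (4 π electrons) plus a heteroatom lone pair (2) give 6 π electrons. Since 6 = 4n+2 (n=1), it is aromatic (thiazole).
The 8-membered ring has six sp³ carbons, so it is not fully conjugated — not aromatic (cyclooctene).
The 4-membered ring has only sp² ring atoms; a planar conformation would have a fully conjugated π system of 4 electrons. But 4 = 4(1), which is 4n not 4n+2, so it is not aromatic (cyclobutadiene) — cyclobutadiene is antiaromatic and distorts to a rectangle.
2 of the 4 rings are aromatic. Total: 2.

2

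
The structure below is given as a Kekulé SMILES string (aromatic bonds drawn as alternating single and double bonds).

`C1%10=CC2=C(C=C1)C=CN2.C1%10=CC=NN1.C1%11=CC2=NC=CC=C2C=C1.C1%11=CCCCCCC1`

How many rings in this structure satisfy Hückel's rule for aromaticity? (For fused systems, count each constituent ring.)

The SMILES encodes a six-membered carbon ring with three alternating C=C double bonds, fused to a five-membered ring containing one N–H nitrogen and two C=C double bonds; a five-membered ring with two adjacent nitrogens (one bearing H, one in a double bond) and two double bonds; two fused six-membered rings, each with three alternating double bonds; one ring is all carbon and the other has one ring nitrogen; an eight-membered carbon ring with one C=C double bond.
The fused 6/5-membered bicyclic (with one N–H) is a single π system with 9 sp² atoms and 10 π electrons from ring double bonds plus a heteroatom lone pair. 10 = 4(2)+2, so the system is aromatic and both rings count as aromatic (indole).
The 5-membered ring with two adjacent nitrogens (one N–H, one =N–) has a continuous p-orbital overlap around the ring; 2 ring double bonds (4 π electrons) plus a heteroatom lone pair (2) give 6 π electrons. That satisfies 4n+2 with n=1, so it is aromatic (pyrazole).
The fused 6/6-membered bicyclic (with one nitrogen) is a single π system with 10 sp² atoms and 10 π electrons from ring double bonds. 10 = 4(2)+2, so the system is aromatic and both rings count as aromatic (quinoline).
The 8-membered ring has six sp³ carbons, so it is not fully conjugated — not aromatic (cyclooctene).
5 of the 6 rings are aromatic. Total: 5.

5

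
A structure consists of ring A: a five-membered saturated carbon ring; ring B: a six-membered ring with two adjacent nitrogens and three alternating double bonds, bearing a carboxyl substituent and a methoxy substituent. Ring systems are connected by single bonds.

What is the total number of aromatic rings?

1

Ring A has only sp³ atoms, so it is not fully conjugated — not aromatic (cyclopentane).
Ring B has a continuous p-orbital overlap around the ring; 3 ring double bonds give 6 π electrons. 6 = 4(1)+2, so ring B is aromatic (pyridazine).
Aromatic: B. Total: 1.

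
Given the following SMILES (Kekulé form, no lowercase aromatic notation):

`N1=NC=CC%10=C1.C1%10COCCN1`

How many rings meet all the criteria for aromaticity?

1

The SMILES encodes a six-membered ring with two adjacent nitrogens and three alternating double bonds; a six-membered saturated ring with an oxygen and an N–H nitrogen at positions 1 and 4.
The 6-membered ring with two nitrogens (1,2) has a continuous p-orbital overlap around the ring; 3 ring double bonds give 6 π electrons. That satisfies 4n+2 with n=1, so it is aromatic (pyridazine).
The 6-membered ring with one oxygen and one N–H (1,4) has only sp³ atoms, so it is not fully conjugated — not aromatic (morpholine).
1 of the 2 rings is aromatic. Total: 1.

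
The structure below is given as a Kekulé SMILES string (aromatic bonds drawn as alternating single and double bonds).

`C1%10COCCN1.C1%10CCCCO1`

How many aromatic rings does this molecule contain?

0

The SMILES encodes a six-membered saturated ring with an oxygen and an N–H nitrogen at positions 1 and 4; a six-membered saturated ring of five carbons and one oxygen.
The 6-membered ring with one oxygen and one N–H (1,4) has only sp³ atoms, so it is not fully conjugated — not aromatic (morpholine).
The 6-membered ring with one oxygen has only sp³ atoms, so it is not fully conjugated — not aromatic (tetrahydropyran).
None of the rings are aromatic. Total: 0.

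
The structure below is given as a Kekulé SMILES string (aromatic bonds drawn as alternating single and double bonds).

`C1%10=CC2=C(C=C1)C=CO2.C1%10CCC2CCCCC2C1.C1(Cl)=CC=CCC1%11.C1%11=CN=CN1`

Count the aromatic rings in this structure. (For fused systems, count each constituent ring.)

The SMILES encodes a six-membered carbon ring with three alternating C=C double bonds, fused to a five-membered ring containing one oxygen and two C=C double bonds; two fused six-membered saturated carbon rings; a six-membered carbon ring with two conjugated C=C double bonds and two sp³ carbons; a five-membered ring with nitrogens at positions 1 and 3 (one bearing H, one in a C=N bond) and two double bonds.
The fused 6/5-membered bicyclic (with one oxygen) is a single π system with 9 sp² atoms and 10 π electrons from ring double bonds plus a heteroatom lone pair. 10 = 4(2)+2, so the system is aromatic and both rings count as aromatic (benzofuran).
The 6-membered ring has only sp³ atoms, so it is not fully conjugated — not aromatic (cyclohexane ring).
The second 6-membered ring has only sp³ atoms, so it is not fully conjugated — not aromatic (cyclohexane ring).
The third 6-membered ring has two sp³ carbons, so it is not fully conjugated — not aromatic (1,3-cyclohexadiene).
The 5-membered ring with two nitrogens (one N–H, one =N–) is fully conjugated (every ring atom contributes a p orbital); 2 ring double bonds (4 π electrons) plus a heteroatom lone pair (2) give 6 π electrons. That satisfies 4n+2 with n=1, so it is aromatic (imidazole).
3 of the 6 rings are aromatic. Total: 3.

3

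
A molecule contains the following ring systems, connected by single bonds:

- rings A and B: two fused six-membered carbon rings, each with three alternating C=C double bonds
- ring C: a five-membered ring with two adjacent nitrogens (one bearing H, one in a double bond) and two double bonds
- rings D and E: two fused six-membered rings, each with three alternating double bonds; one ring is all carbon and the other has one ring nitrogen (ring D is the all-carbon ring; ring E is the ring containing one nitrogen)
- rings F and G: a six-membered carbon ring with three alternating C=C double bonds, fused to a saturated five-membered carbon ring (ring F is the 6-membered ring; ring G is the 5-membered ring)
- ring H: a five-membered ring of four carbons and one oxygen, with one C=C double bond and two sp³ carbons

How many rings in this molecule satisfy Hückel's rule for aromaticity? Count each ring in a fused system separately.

Rings A and B form a fused bicyclic system with 10 sp² atoms and 10 π electrons from ring double bonds. 10 = 4(2)+2, so the system is aromatic and both rings count as aromatic (naphthalene).
Ring C is fully conjugated (every ring atom contributes a p orbital); 2 ring double bonds (4 π electrons) plus a heteroatom lone pair (2) give 6 π electrons. Since 6 = 4n+2 (n=1), ring C is aromatic (pyrazole).
Rings D and E form a fused bicyclic system (with one nitrogen) with 10 sp² atoms and 10 π electrons from ring double bonds. 10 = 4(2)+2, so the system is aromatic and both rings count as aromatic (quinoline).
Ring F is fully conjugated (every ring atom contributes a p orbital); 3 ring double bonds give 6 π electrons. That satisfies 4n+2 with n=1, so ring F is aromatic (benzene ring).
Ring G has three sp³ carbons, so it is not fully conjugated — not aromatic (cyclopentane ring).
Ring H has two sp³ carbons, so it is not fully conjugated — not aromatic (2,3-dihydrofuran).
Aromatic: A, B, C, D, E, F. Total: 6.

6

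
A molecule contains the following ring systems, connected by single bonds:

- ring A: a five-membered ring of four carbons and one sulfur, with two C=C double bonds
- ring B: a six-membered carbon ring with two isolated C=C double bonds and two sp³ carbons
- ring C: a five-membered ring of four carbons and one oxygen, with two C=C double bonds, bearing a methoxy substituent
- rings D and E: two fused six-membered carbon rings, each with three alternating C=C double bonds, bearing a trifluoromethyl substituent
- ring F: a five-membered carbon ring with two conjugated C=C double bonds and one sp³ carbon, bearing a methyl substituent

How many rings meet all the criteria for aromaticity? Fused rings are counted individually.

4

Ring A is planar and fully conjugated; 2 ring double bonds (4 π electrons) plus a heteroatom lone pair (2) give 6 π electrons. 6 = 4(1)+2, so ring A is aromatic (thiophene).
Ring B has two sp³ carbons, so it is not fully conjugated — not aromatic (1,4-cyclohexadiene).
Ring C is fully conjugated (every ring atom contributes a p orbital); 2 ring double bonds (4 π electrons) plus a heteroatom lone pair (2) give 6 π electrons. That satisfies 4n+2 with n=1, so ring C is aromatic (furan).
Rings D and E form a fused bicyclic system with 10 sp² atoms and 10 π electrons from ring double bonds. 10 = 4(2)+2, so the system is aromatic and both rings count as aromatic (naphthalene).
Ring F has one sp³ carbon, so it is not fully conjugated — not aromatic (cyclopentadiene).
Aromatic: A, C, D, E. Total: 4.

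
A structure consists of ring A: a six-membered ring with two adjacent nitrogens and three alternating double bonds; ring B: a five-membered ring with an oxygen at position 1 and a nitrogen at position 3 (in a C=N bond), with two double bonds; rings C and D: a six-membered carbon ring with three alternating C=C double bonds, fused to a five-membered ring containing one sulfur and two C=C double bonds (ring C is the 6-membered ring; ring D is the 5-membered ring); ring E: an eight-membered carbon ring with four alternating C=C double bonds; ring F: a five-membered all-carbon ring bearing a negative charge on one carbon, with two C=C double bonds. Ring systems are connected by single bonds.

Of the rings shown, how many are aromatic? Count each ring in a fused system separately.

5

Ring A is planar and fully conjugated; 3 ring double bonds give 6 π electrons. Since 6 = 4n+2 (n=1), ring A is aromatic (pyridazine).
Ring B has a continuous p-orbital overlap around the ring; 2 ring double bonds (4 π electrons) plus a heteroatom lone pair (2) give 6 π electrons. That satisfies 4n+2 with n=1, so ring B is aromatic (oxazole).
Rings C and D form a fused bicyclic system (with one sulfur) with 9 sp² atoms and 10 π electrons from ring double bonds plus a heteroatom lone pair. 10 = 4(2)+2, so the system is aromatic and both rings count as aromatic (benzothiophene).
Ring E has only sp² ring atoms; a planar conformation would have a fully conjugated π system of 8 electrons. But 8 = 4(2), which is 4n not 4n+2, so ring E is not aromatic (cyclooctatetraene) — cyclooctatetraene distorts into a non-planar tub to avoid antiaromaticity.
Ring F has a continuous p-orbital overlap around the ring; 2 ring double bonds (4 π electrons) plus the carbanion lone pair (2) give 6 π electrons. Since 6 = 4n+2 (n=1), ring F is aromatic (cyclopentadienyl anion).
Aromatic: A, B, C, D, F. Total: 5.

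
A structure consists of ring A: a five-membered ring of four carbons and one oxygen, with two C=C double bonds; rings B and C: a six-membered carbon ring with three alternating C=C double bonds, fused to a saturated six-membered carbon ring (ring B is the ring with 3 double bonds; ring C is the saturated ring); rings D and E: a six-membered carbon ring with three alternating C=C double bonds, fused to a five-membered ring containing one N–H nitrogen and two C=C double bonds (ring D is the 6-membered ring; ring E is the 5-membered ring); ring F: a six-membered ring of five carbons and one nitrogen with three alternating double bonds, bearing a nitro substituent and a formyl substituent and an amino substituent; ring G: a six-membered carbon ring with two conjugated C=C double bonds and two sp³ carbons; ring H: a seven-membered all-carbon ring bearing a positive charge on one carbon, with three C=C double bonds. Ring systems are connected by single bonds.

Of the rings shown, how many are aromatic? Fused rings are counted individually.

6

Ring A is planar and fully conjugated; 2 ring double bonds (4 π electrons) plus a heteroatom lone pair (2) give 6 π electrons. 6 = 4(1)+2, so ring A is aromatic (furan).
Ring B is planar and fully conjugated; 3 ring double bonds give 6 π electrons. Since 6 = 4n+2 (n=1), ring B is aromatic (benzene ring).
Ring C has four sp³ carbons, so it is not fully conjugated — not aromatic (cyclohexane ring).
Rings D and E form a fused bicyclic system (with one N–H) with 9 sp² atoms and 10 π electrons from ring double bonds plus a heteroatom lone pair. 10 = 4(2)+2, so the system is aromatic and both rings count as aromatic (indole).
Ring F is fully conjugated (every ring atom contributes a p orbital); 3 ring double bonds give 6 π electrons. Since 6 = 4n+2 (n=1), ring F is aromatic (pyridine).
Ring G has two sp³ carbons, so it is not fully conjugated — not aromatic (1,3-cyclohexadiene).
Ring H is fully conjugated (every ring atom contributes a p orbital); 3 ring double bonds (6 π electrons) plus the carbocation's empty p orbital (0, but keeps the ring conjugated) give 6 π electrons. 6 = 4(1)+2, so ring H is aromatic (tropylium cation).
Aromatic: A, B, D, E, F, H. Total: 6.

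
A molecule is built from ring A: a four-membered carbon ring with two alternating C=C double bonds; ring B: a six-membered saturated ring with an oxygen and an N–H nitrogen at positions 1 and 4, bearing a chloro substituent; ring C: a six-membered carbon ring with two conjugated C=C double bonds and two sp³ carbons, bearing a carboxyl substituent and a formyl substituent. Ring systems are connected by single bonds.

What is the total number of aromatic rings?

0

Ring A has only sp² ring atoms; a planar conformation would have a fully conjugated π system of 4 electrons. But 4 = 4(1), which is 4n not 4n+2, so ring A is not aromatic (cyclobutadiene) — cyclobutadiene is antiaromatic and distorts to a rectangle.
Ring B has only sp³ atoms, so it is not fully conjugated — not aromatic (morpholine).
Ring C has two sp³ carbons, so it is not fully conjugated — not aromatic (1,3-cyclohexadiene).
No ring is aromatic. Total: 0.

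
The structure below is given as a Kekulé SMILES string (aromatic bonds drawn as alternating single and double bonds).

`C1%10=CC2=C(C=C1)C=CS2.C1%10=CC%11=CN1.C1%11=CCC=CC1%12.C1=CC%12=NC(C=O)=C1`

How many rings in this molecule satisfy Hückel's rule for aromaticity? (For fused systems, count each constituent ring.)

4

The SMILES encodes a six-membered carbon ring with three alternating C=C double bonds, fused to a five-membered ring containing one sulfur and two C=C double bonds; a five-membered ring of four carbons and one nitrogen bearing a hydrogen, with two C=C double bonds; a six-membered carbon ring with two isolated C=C double bonds and two sp³ carbons; a six-membered ring of five carbons and one nitrogen with three alternating double bonds.
The fused 6/5-membered bicyclic (with one sulfur) is a single π system with 9 sp² atoms and 10 π electrons from ring double bonds plus a heteroatom lone pair. 10 = 4(2)+2, so the system is aromatic and both rings count as aromatic (benzothiophene).
The 5-membered ring with one N–H has a continuous p-orbital overlap around the ring; 2 ring double bonds (4 π electrons) plus a heteroatom lone pair (2) give 6 π electrons. 6 = 4(1)+2, so it is aromatic (pyrrole).
The 6-membered ring has two sp³ carbons, so it is not fully conjugated — not aromatic (1,4-cyclohexadiene).
The 6-membered ring with one nitrogen is fully conjugated (every ring atom contributes a p orbital); 3 ring double bonds give 6 π electrons. Since 6 = 4n+2 (n=1), it is aromatic (pyridine).
4 of the 5 rings are aromatic. Total: 4.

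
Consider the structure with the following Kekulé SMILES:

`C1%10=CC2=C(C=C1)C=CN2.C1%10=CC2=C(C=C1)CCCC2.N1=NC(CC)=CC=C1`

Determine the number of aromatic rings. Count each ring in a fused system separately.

The SMILES encodes a six-membered carbon ring with three alternating C=C double bonds, fused to a five-membered ring containing one N–H nitrogen and two C=C double bonds; a six-membered carbon ring with three alternating C=C double bonds, fused to a saturated six-membered carbon ring; a six-membered ring with two adjacent nitrogens and three alternating double bonds.
The fused 6/5-membered bicyclic (with one N–H) is a single π system with 9 sp² atoms and 10 π electrons from ring double bonds plus a heteroatom lone pair. 10 = 4(2)+2, so the system is aromatic and both rings count as aromatic (indole).
The 6-membered ring has a continuous p-orbital overlap around the ring; 3 ring double bonds give 6 π electrons. 6 = 4(1)+2, so it is aromatic (benzene ring).
The second 6-membered ring has four sp³ carbons, so it is not fully conjugated — not aromatic (cyclohexane ring).
The 6-membered ring with two nitrogens (1,2) is planar and fully conjugated; 3 ring double bonds give 6 π electrons. That satisfies 4n+2 with n=1, so it is aromatic (pyridazine).
4 of the 5 rings are aromatic. Total: 4.

4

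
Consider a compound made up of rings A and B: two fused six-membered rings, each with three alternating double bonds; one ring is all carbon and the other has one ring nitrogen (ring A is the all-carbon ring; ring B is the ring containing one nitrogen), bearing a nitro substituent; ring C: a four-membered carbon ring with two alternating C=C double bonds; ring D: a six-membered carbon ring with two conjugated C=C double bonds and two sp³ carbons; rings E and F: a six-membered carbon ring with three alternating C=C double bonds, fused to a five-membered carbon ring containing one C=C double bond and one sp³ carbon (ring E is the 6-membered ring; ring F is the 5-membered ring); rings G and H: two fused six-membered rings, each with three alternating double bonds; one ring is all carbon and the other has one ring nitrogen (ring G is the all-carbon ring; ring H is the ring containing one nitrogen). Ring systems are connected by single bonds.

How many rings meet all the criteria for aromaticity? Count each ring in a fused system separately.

5

Rings A and B form a fused bicyclic system (with one nitrogen) with 10 sp² atoms and 10 π electrons from ring double bonds. 10 = 4(2)+2, so the system is aromatic and both rings count as aromatic (quinoline).
Ring C has only sp² ring atoms; a planar conformation would have a fully conjugated π system of 4 electrons. But 4 = 4(1), which is 4n not 4n+2, so ring C is not aromatic (cyclobutadiene) — cyclobutadiene is antiaromatic and distorts to a rectangle.
Ring D has two sp³ carbons, so it is not fully conjugated — not aromatic (1,3-cyclohexadiene).
Ring E is planar and fully conjugated; 3 ring double bonds give 6 π electrons. That satisfies 4n+2 with n=1, so ring E is aromatic (benzene ring).
Ring F has one sp³ carbon, so it is not fully conjugated — not aromatic (cyclopentene ring).
Rings G and H form a fused bicyclic system (with one nitrogen) with 10 sp² atoms and 10 π electrons from ring double bonds. 10 = 4(2)+2, so the system is aromatic and both rings count as aromatic (quinoline).
Aromatic: A, B, E, G, H. Total: 5.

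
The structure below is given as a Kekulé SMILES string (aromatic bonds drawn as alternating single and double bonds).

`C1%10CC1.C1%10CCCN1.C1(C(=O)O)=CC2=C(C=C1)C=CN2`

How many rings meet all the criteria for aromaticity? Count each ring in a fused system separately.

The SMILES encodes a three-membered saturated carbon ring; a five-membered saturated ring of four carbons and one N–H nitrogen; a six-membered carbon ring with three alternating C=C double bonds, fused to a five-membered ring containing one N–H nitrogen and two C=C double bonds.
The 3-membered ring has only sp³ atoms, so it is not fully conjugated — not aromatic (cyclopropane).
The 5-membered ring with one N–H has only sp³ atoms, so it is not fully conjugated — not aromatic (pyrrolidine).
The fused 6/5-membered bicyclic (with one N–H) is a single π system with 9 sp² atoms and 10 π electrons from ring double bonds plus a heteroatom lone pair. 10 = 4(2)+2, so the system is aromatic and both rings count as aromatic (indole).
2 of the 4 rings are aromatic. Total: 2.

2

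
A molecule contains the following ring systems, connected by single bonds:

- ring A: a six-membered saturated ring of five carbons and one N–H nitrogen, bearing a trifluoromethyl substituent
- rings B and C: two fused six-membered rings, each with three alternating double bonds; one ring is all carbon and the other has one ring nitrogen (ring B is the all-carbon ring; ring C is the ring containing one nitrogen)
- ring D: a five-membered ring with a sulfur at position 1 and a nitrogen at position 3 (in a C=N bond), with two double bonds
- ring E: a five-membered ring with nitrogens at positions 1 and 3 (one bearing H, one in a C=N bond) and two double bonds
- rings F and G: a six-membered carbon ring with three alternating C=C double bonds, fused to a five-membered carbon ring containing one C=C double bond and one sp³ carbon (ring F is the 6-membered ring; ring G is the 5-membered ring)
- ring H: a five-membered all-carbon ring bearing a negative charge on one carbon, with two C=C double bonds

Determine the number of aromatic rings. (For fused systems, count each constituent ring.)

Ring A has only sp³ atoms, so it is not fully conjugated — not aromatic (piperidine).
Rings B and C form a fused bicyclic system (with one nitrogen) with 10 sp² atoms and 10 π electrons from ring double bonds. 10 = 4(2)+2, so the system is aromatic and both rings count as aromatic (quinoline).
Ring D has a continuous p-orbital overlap around the ring; 2 ring double bonds (4 π electrons) plus a heteroatom lone pair (2) give 6 π electrons. That satisfies 4n+2 with n=1, so ring D is aromatic (thiazole).
Ring E is planar and fully conjugated; 2 ring double bonds (4 π electrons) plus a heteroatom lone pair (2) give 6 π electrons. That satisfies 4n+2 with n=1, so ring E is aromatic (imidazole).
Ring F has a continuous p-orbital overlap around the ring; 3 ring double bonds give 6 π electrons. That satisfies 4n+2 with n=1, so ring F is aromatic (benzene ring).
Ring G has one sp³ carbon, so it is not fully conjugated — not aromatic (cyclopentene ring).
Ring H is fully conjugated (every ring atom contributes a p orbital); 2 ring double bonds (4 π electrons) plus the carbanion lone pair (2) give 6 π electrons. 6 = 4(1)+2, so ring H is aromatic (cyclopentadienyl anion).
Aromatic: B, C, D, E, F, H. Total: 6.

6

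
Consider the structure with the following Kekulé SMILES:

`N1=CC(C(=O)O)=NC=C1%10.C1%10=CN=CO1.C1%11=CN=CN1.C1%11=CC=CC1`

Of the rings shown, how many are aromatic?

The SMILES encodes a six-membered ring with nitrogens at positions 1 and 4 and three alternating double bonds; a five-membered ring with an oxygen at position 1 and a nitrogen at position 3 (in a C=N bond), with two double bonds; a five-membered ring with nitrogens at positions 1 and 3 (one bearing H, one in a C=N bond) and two double bonds; a five-membered carbon ring with two conjugated C=C double bonds and one sp³ carbon.
The 6-membered ring with two nitrogens (1,4) is planar and fully conjugated; 3 ring double bonds give 6 π electrons. 6 = 4(1)+2, so it is aromatic (pyrazine).
The 5-membered ring with one oxygen and one =N– has a continuous p-orbital overlap around the ring; 2 ring double bonds (4 π electrons) plus a heteroatom lone pair (2) give 6 π electrons. Since 6 = 4n+2 (n=1), it is aromatic (oxazole).
The 5-membered ring with two nitrogens (one N–H, one =N–) is fully conjugated (every ring atom contributes a p orbital); 2 ring double bonds (4 π electrons) plus a heteroatom lone pair (2) give 6 π electrons. That satisfies 4n+2 with n=1, so it is aromatic (imidazole).
The 5-membered ring has one sp³ carbon, so it is not fully conjugated — not aromatic (cyclopentadiene).
3 of the 4 rings are aromatic. Total: 3.

3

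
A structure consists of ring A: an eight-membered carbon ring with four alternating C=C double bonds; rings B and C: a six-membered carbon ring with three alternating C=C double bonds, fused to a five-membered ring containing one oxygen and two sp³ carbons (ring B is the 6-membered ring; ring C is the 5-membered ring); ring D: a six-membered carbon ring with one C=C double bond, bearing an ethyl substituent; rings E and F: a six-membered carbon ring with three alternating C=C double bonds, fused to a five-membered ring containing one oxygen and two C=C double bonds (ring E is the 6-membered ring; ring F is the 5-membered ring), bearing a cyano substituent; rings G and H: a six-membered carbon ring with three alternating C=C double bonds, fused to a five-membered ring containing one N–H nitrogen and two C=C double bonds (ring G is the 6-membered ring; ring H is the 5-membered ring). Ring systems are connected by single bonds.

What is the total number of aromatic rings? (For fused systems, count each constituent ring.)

5

Ring A has only sp² ring atoms; a planar conformation would have a fully conjugated π system of 8 electrons. But 8 = 4(2), which is 4n not 4n+2, so ring A is not aromatic (cyclooctatetraene) — cyclooctatetraene distorts into a non-planar tub to avoid antiaromaticity.
Ring B has a continuous p-orbital overlap around the ring; 3 ring double bonds give 6 π electrons. That satisfies 4n+2 with n=1, so ring B is aromatic (benzene ring).
Ring C has two sp³ carbons, so it is not fully conjugated — not aromatic (oxolane ring).
Ring D has four sp³ carbons, so it is not fully conjugated — not aromatic (cyclohexene).
Rings E and F form a fused bicyclic system (with one oxygen) with 9 sp² atoms and 10 π electrons from ring double bonds plus a heteroatom lone pair. 10 = 4(2)+2, so the system is aromatic and both rings count as aromatic (benzofuran).
Rings G and H form a fused bicyclic system (with one N–H) with 9 sp² atoms and 10 π electrons from ring double bonds plus a heteroatom lone pair. 10 = 4(2)+2, so the system is aromatic and both rings count as aromatic (indole).
Aromatic: B, E, F, G, H. Total: 5.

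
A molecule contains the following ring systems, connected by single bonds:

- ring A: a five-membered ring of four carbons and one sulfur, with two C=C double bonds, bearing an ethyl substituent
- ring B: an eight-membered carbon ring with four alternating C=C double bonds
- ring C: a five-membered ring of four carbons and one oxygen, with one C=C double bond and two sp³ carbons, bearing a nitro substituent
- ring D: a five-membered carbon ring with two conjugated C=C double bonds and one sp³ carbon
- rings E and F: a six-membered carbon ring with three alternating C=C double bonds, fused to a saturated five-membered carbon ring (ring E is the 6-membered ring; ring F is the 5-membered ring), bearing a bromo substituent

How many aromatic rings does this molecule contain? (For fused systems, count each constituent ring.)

2

Ring A is planar and fully conjugated; 2 ring double bonds (4 π electrons) plus a heteroatom lone pair (2) give 6 π electrons. That satisfies 4n+2 with n=1, so ring A is aromatic (thiophene).
Ring B has only sp² ring atoms; a planar conformation would have a fully conjugated π system of 8 electrons. But 8 = 4(2), which is 4n not 4n+2, so ring B is not aromatic (cyclooctatetraene) — cyclooctatetraene distorts into a non-planar tub to avoid antiaromaticity.
Ring C has two sp³ carbons, so it is not fully conjugated — not aromatic (2,3-dihydrofuran).
Ring D has one sp³ carbon, so it is not fully conjugated — not aromatic (cyclopentadiene).
Ring E is fully conjugated (every ring atom contributes a p orbital); 3 ring double bonds give 6 π electrons. 6 = 4(1)+2, so ring E is aromatic (benzene ring).
Ring F has three sp³ carbons, so it is not fully conjugated — not aromatic (cyclopentane ring).
Aromatic: A, E. Total: 2.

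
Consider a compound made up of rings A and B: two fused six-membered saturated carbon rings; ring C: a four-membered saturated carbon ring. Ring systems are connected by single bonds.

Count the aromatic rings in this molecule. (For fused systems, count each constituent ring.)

0

Ring A has only sp³ atoms, so it is not fully conjugated — not aromatic (cyclohexane ring).
Ring B has only sp³ atoms, so it is not fully conjugated — not aromatic (cyclohexane ring).
Ring C has only sp³ atoms, so it is not fully conjugated — not aromatic (cyclobutane).
No ring is aromatic. Total: 0.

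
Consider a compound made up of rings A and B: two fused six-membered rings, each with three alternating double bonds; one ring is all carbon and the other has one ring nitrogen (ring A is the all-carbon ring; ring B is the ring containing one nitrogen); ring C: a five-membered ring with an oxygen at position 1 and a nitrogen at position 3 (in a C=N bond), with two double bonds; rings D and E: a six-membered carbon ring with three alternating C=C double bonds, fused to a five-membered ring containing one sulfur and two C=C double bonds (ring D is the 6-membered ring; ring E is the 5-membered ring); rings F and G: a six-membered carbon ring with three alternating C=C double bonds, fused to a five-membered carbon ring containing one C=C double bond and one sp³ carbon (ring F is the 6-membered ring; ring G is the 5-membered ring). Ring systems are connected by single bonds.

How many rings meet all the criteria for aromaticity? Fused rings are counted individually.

Rings A and B form a fused bicyclic system (with one nitrogen) with 10 sp² atoms and 10 π electrons from ring double bonds. 10 = 4(2)+2, so the system is aromatic and both rings count as aromatic (quinoline).
Ring C is fully conjugated (every ring atom contributes a p orbital); 2 ring double bonds (4 π electrons) plus a heteroatom lone pair (2) give 6 π electrons. 6 = 4(1)+2, so ring C is aromatic (oxazole).
Rings D and E form a fused bicyclic system (with one sulfur) with 9 sp² atoms and 10 π electrons from ring double bonds plus a heteroatom lone pair. 10 = 4(2)+2, so the system is aromatic and both rings count as aromatic (benzothiophene).
Ring F is planar and fully conjugated; 3 ring double bonds give 6 π electrons. Since 6 = 4n+2 (n=1), ring F is aromatic (benzene ring).
Ring G has one sp³ carbon, so it is not fully conjugated — not aromatic (cyclopentene ring).
Aromatic: A, B, C, D, E, F. Total: 6.

6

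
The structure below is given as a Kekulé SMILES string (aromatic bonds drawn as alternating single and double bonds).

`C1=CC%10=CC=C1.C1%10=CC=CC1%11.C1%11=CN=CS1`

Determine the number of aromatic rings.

The SMILES encodes a six-membered carbon ring with three alternating C=C double bonds; a five-membered carbon ring with two conjugated C=C double bonds and one sp³ carbon; a five-membered ring with a sulfur at position 1 and a nitrogen at position 3 (in a C=N bond), with two double bonds.
The 6-membered ring is planar and fully conjugated; 3 ring double bonds give 6 π electrons. Since 6 = 4n+2 (n=1), it is aromatic (benzene).
The 5-membered ring has one sp³ carbon, so it is not fully conjugated — not aromatic (cyclopentadiene).
The 5-membered ring with one sulfur and one =N– has a continuous p-orbital overlap around the ring; 2 ring double bonds (4 π electrons) plus a heteroatom lone pair (2) give 6 π electrons. That satisfies 4n+2 with n=1, so it is aromatic (thiazole).
2 of the 3 rings are aromatic. Total: 2.

2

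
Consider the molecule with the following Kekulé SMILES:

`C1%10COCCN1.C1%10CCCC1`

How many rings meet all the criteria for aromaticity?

0

The SMILES encodes a six-membered saturated ring with an oxygen and an N–H nitrogen at positions 1 and 4; a five-membered saturated carbon ring.
The 6-membered ring with one oxygen and one N–H (1,4) has only sp³ atoms, so it is not fully conjugated — not aromatic (morpholine).
The 5-membered ring has only sp³ atoms, so it is not fully conjugated — not aromatic (cyclopentane).
None of the rings are aromatic. Total: 0.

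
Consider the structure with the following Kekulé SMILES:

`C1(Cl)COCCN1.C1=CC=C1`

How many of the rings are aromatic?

0

The SMILES encodes a six-membered saturated ring with an oxygen and an N–H nitrogen at positions 1 and 4; a four-membered carbon ring with two alternating C=C double bonds.
The 6-membered ring with one oxygen and one N–H (1,4) has only sp³ atoms, so it is not fully conjugated — not aromatic (morpholine).
The 4-membered ring has only sp² ring atoms; a planar conformation would have a fully conjugated π system of 4 electrons. But 4 = 4(1), which is 4n not 4n+2, so it is not aromatic (cyclobutadiene) — cyclobutadiene is antiaromatic and distorts to a rectangle.
None of the rings are aromatic. Total: 0.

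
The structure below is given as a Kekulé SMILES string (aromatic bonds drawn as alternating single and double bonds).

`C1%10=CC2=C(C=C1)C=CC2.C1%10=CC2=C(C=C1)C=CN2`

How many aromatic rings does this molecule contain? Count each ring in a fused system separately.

3

The SMILES encodes a six-membered carbon ring with three alternating C=C double bonds, fused to a five-membered carbon ring containing one C=C double bond and one sp³ carbon; a six-membered carbon ring with three alternating C=C double bonds, fused to a five-membered ring containing one N–H nitrogen and two C=C double bonds.
The 6-membered ring is planar and fully conjugated; 3 ring double bonds give 6 π electrons. Since 6 = 4n+2 (n=1), it is aromatic (benzene ring).
The 5-membered ring has one sp³ carbon, so it is not fully conjugated — not aromatic (cyclopentene ring).
The fused 6/5-membered bicyclic (with one N–H) is a single π system with 9 sp² atoms and 10 π electrons from ring double bonds plus a heteroatom lone pair. 10 = 4(2)+2, so the system is aromatic and both rings count as aromatic (indole).
3 of the 4 rings are aromatic. Total: 3.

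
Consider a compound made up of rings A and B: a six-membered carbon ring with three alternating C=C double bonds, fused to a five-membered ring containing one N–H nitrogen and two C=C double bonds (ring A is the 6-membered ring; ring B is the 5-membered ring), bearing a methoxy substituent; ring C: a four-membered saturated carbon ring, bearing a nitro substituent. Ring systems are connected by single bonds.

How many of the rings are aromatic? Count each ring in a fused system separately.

Rings A and B form a fused bicyclic system (with one N–H) with 9 sp² atoms and 10 π electrons from ring double bonds plus a heteroatom lone pair. 10 = 4(2)+2, so the system is aromatic and both rings count as aromatic (indole).
Ring C has only sp³ atoms, so it is not fully conjugated — not aromatic (cyclobutane).
Aromatic: A, B. Total: 2.

2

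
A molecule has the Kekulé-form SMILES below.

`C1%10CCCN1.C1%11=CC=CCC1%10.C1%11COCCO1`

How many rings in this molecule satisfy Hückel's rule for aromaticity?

0

The SMILES encodes a five-membered saturated ring of four carbons and one N–H nitrogen; a six-membered carbon ring with two conjugated C=C double bonds and two sp³ carbons; a six-membered saturated ring with oxygens at positions 1 and 4.
The 5-membered ring with one N–H has only sp³ atoms, so it is not fully conjugated — not aromatic (pyrrolidine).
The 6-membered ring has two sp³ carbons, so it is not fully conjugated — not aromatic (1,3-cyclohexadiene).
The 6-membered ring with two oxygens (1,4) has only sp³ atoms, so it is not fully conjugated — not aromatic (1,4-dioxane).
None of the rings are aromatic. Total: 0.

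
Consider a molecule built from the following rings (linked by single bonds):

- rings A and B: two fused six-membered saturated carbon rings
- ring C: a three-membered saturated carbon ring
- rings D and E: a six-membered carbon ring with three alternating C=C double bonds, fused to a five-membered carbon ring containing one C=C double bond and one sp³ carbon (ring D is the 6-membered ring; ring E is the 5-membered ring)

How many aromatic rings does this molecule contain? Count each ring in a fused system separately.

1

Ring A has only sp³ atoms, so it is not fully conjugated — not aromatic (cyclohexane ring).
Ring B has only sp³ atoms, so it is not fully conjugated — not aromatic (cyclohexane ring).
Ring C has only sp³ atoms, so it is not fully conjugated — not aromatic (cyclopropane).
Ring D is planar and fully conjugated; 3 ring double bonds give 6 π electrons. That satisfies 4n+2 with n=1, so ring D is aromatic (benzene ring).
Ring E has one sp³ carbon, so it is not fully conjugated — not aromatic (cyclopentene ring).
Aromatic: D. Total: 1.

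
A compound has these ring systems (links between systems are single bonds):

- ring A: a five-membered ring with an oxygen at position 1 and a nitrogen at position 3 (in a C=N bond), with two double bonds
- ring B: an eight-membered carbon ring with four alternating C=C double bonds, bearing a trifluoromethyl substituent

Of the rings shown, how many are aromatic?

1

Ring A is planar and fully conjugated; 2 ring double bonds (4 π electrons) plus a heteroatom lone pair (2) give 6 π electrons. 6 = 4(1)+2, so ring A is aromatic (oxazole).
Ring B has only sp² ring atoms; a planar conformation would have a fully conjugated π system of 8 electrons. But 8 = 4(2), which is 4n not 4n+2, so ring B is not aromatic (cyclooctatetraene) — cyclooctatetraene distorts into a non-planar tub to avoid antiaromaticity.
Aromatic: A. Total: 1.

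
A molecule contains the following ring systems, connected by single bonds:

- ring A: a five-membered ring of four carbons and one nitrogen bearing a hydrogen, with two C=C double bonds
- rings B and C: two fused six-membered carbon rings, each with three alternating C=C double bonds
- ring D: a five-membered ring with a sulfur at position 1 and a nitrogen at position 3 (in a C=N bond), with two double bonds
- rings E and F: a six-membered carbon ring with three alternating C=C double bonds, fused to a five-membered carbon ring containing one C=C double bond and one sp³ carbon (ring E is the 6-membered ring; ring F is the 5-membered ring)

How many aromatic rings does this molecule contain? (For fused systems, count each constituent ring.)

Ring A is fully conjugated (every ring atom contributes a p orbital); 2 ring double bonds (4 π electrons) plus a heteroatom lone pair (2) give 6 π electrons. Since 6 = 4n+2 (n=1), ring A is aromatic (pyrrole).
Rings B and C form a fused bicyclic system with 10 sp² atoms and 10 π electrons from ring double bonds. 10 = 4(2)+2, so the system is aromatic and both rings count as aromatic (naphthalene).
Ring D is planar and fully conjugated; 2 ring double bonds (4 π electrons) plus a heteroatom lone pair (2) give 6 π electrons. 6 = 4(1)+2, so ring D is aromatic (thiazole).
Ring E is planar and fully conjugated; 3 ring double bonds give 6 π electrons. That satisfies 4n+2 with n=1, so ring E is aromatic (benzene ring).
Ring F has one sp³ carbon, so it is not fully conjugated — not aromatic (cyclopentene ring).
Aromatic: A, B, C, D, E. Total: 5.

5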